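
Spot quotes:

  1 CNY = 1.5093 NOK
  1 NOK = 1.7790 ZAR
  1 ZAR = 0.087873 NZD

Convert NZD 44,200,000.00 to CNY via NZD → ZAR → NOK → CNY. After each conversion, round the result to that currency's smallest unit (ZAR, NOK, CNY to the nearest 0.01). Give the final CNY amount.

CNY 187,333,434.63

NZD 44,200,000.00 ÷ 0.087873 = ZAR 502,998,645.77
ZAR 502,998,645.77 ÷ 1.7790 = NOK 282,742,352.88
NOK 282,742,352.88 ÷ 1.5093 = CNY 187,333,434.63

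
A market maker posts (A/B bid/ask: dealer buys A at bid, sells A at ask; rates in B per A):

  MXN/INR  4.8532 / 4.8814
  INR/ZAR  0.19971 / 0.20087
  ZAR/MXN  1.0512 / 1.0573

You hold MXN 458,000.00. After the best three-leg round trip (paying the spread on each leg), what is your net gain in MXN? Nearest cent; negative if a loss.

Net profit: MXN 8,636.63

Best loop MXN → INR → ZAR → MXN:
MXN 458,000.00 × 4.8532 (sell MXN at bid) = INR 2,222,765.60
INR 2,222,765.60 × 0.19971 (sell INR at bid) = ZAR 443,908.52
ZAR 443,908.52 × 1.0512 (sell ZAR at bid) = MXN 466,636.63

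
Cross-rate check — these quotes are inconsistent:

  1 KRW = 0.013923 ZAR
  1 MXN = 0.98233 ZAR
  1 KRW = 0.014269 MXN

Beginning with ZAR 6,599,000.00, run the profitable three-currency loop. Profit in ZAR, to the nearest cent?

Profitable loop is ZAR → KRW → MXN → ZAR:
ZAR 6,599,000.00 ÷ 0.013923 = KRW 473,963,945
KRW 473,963,945 × 0.014269 = MXN 6,762,991.52
MXN 6,762,991.52 × 0.98233 = ZAR 6,643,489.46
Profit = ZAR 6,643,489.46 − ZAR 6,599,000.00

Profit: ZAR 44,489.46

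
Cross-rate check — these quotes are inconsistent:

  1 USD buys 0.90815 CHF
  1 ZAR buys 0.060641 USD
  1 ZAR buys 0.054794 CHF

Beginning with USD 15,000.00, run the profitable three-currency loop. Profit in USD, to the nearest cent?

Profitable loop is USD → CHF → ZAR → USD:
USD 15,000.00 × 0.90815 = CHF 13,622.25
CHF 13,622.25 ÷ 0.054794 = ZAR 248,608.42
ZAR 248,608.42 × 0.060641 = USD 15,075.86
Profit = USD 15,075.86 − USD 15,000.00

Profit: USD 75.86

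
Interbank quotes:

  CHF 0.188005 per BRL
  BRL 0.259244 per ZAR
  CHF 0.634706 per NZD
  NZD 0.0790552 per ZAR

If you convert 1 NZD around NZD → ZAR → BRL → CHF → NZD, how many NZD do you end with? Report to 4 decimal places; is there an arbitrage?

Around NZD → ZAR → BRL → CHF → NZD: 1 ÷ 0.0790552 × 0.259244 × 0.188005 ÷ 0.634706 = 0.971348
Product < 1; profitable direction is NZD → CHF → BRL → ZAR → NZD.

0.9713 (arbitrage exists)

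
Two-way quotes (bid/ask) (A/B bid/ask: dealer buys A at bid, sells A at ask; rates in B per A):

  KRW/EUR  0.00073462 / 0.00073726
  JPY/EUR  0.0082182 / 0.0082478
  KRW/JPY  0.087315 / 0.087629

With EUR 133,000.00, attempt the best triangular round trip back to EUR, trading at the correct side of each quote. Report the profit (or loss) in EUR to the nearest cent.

Net profit: EUR 2,184.97

Best loop EUR → JPY → KRW → EUR:
EUR 133,000.00 ÷ 0.0082478 (buy JPY at ask) = JPY 16,125,512
JPY 16,125,512 ÷ 0.087629 (buy KRW at ask) = KRW 184,020,270
KRW 184,020,270 × 0.00073462 (sell KRW at bid) = EUR 135,184.97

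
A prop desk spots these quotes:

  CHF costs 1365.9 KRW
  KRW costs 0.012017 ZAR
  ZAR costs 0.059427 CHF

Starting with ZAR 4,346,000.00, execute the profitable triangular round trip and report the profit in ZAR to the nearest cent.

Profitable loop is ZAR → KRW → CHF → ZAR:
ZAR 4,346,000.00 ÷ 0.012017 = KRW 361,654,323
KRW 361,654,323 ÷ 1365.9 = CHF 264,773.65
CHF 264,773.65 ÷ 0.059427 = ZAR 4,455,443.59
Profit = ZAR 4,455,443.59 − ZAR 4,346,000.00

Profit: ZAR 109,443.59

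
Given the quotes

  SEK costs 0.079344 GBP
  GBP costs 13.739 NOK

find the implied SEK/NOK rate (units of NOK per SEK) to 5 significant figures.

SEK/NOK = 1.0901

1 SEK × 0.079344 = 0.079344 GBP
0.079344 GBP × 13.739 = 1.09011 NOK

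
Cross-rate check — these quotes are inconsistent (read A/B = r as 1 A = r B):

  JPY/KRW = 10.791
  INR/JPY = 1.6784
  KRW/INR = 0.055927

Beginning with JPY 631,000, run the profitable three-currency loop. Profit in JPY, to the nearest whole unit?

Profit: JPY 8,158

Profitable loop is JPY → KRW → INR → JPY:
JPY 631,000 × 10.791 = KRW 6,809,121
KRW 6,809,121 × 0.055927 = INR 380,813.71
INR 380,813.71 × 1.6784 = JPY 639,158
Profit = JPY 639,158 − JPY 631,000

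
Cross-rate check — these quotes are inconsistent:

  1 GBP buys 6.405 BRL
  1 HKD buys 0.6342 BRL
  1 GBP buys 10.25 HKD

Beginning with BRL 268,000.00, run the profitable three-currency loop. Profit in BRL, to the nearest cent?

Profit: BRL 3,998.03

Profitable loop is BRL → GBP → HKD → BRL:
BRL 268,000.00 ÷ 6.405 = GBP 41,842.31
GBP 41,842.31 × 10.25 = HKD 428,883.68
HKD 428,883.68 × 0.6342 = BRL 271,998.03
Profit = BRL 271,998.03 − BRL 268,000.00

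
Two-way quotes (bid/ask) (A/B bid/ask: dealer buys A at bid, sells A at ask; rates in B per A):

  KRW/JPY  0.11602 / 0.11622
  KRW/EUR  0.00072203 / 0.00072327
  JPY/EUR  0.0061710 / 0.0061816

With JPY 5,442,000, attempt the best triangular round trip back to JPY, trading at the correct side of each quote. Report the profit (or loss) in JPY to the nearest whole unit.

Best loop JPY → KRW → EUR → JPY:
JPY 5,442,000 ÷ 0.11622 (buy KRW at ask) = KRW 46,824,987
KRW 46,824,987 × 0.00072203 (sell KRW at bid) = EUR 33,809.05
EUR 33,809.05 ÷ 0.0061816 (buy JPY at ask) = JPY 5,469,303

Net profit: JPY 27,303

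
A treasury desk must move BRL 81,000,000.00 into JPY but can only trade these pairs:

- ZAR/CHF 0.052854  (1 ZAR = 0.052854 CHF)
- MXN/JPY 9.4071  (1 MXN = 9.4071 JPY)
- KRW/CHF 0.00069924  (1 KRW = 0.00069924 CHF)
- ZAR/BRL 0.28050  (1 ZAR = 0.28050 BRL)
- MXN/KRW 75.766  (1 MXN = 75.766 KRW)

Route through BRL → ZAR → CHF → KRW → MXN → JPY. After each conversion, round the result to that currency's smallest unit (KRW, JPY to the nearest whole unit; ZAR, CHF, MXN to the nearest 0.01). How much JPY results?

JPY 2,710,098,967

BRL 81,000,000.00 ÷ 0.28050 = ZAR 288,770,053.48
ZAR 288,770,053.48 × 0.052854 = CHF 15,262,652.41
CHF 15,262,652.41 ÷ 0.00069924 = KRW 21,827,487,572
KRW 21,827,487,572 ÷ 75.766 = MXN 288,090,800.25
MXN 288,090,800.25 × 9.4071 = JPY 2,710,098,967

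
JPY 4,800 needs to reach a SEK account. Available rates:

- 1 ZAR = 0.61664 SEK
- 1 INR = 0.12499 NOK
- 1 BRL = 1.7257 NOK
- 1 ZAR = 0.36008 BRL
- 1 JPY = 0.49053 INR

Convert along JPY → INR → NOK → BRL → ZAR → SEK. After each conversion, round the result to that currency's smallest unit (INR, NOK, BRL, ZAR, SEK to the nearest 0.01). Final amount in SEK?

SEK 292.03

JPY 4,800 × 0.49053 = INR 2,354.54
INR 2,354.54 × 0.12499 = NOK 294.29
NOK 294.29 ÷ 1.7257 = BRL 170.53
BRL 170.53 ÷ 0.36008 = ZAR 473.59
ZAR 473.59 × 0.61664 = SEK 292.03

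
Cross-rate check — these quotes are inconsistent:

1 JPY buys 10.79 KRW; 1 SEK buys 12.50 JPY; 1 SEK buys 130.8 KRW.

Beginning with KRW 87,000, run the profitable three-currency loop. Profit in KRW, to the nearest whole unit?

Profitable loop is KRW → SEK → JPY → KRW:
KRW 87,000 ÷ 130.8 = SEK 665.14
SEK 665.14 × 12.50 = JPY 8,314
JPY 8,314 × 10.79 = KRW 89,710
Profit = KRW 89,710 − KRW 87,000

Profit: KRW 2,710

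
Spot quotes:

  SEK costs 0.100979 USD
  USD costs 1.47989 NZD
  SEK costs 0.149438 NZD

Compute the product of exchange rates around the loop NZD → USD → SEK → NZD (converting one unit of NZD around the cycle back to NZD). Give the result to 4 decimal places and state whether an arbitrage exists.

1.0000 (no arbitrage)

Around NZD → USD → SEK → NZD: 1 ÷ 1.47989 ÷ 0.100979 × 0.149438 = 1.000001
Product ≈ 1 (deviation 0.000%, within rounding noise).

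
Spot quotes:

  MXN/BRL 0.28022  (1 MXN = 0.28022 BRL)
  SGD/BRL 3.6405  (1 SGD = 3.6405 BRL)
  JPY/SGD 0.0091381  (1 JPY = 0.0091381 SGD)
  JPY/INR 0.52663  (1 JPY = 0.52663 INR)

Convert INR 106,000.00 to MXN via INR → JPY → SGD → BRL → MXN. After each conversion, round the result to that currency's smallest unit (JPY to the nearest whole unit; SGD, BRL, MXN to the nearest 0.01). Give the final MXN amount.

MXN 23,895.65

INR 106,000.00 ÷ 0.52663 = JPY 201,280
JPY 201,280 × 0.0091381 = SGD 1,839.32
SGD 1,839.32 × 3.6405 = BRL 6,696.04
BRL 6,696.04 ÷ 0.28022 = MXN 23,895.65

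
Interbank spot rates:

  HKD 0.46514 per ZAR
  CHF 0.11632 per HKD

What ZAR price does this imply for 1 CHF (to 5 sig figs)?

1 CHF ÷ 0.11632 = 8.59697 HKD
8.59697 HKD ÷ 0.46514 = 18.4826 ZAR

CHF/ZAR = 18.483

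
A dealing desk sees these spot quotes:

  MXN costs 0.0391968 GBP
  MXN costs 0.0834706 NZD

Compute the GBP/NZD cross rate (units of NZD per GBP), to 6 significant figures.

GBP/NZD = 2.12953

1 GBP ÷ 0.0391968 = 25.5123 MXN
25.5123 MXN × 0.0834706 = 2.12953 NZD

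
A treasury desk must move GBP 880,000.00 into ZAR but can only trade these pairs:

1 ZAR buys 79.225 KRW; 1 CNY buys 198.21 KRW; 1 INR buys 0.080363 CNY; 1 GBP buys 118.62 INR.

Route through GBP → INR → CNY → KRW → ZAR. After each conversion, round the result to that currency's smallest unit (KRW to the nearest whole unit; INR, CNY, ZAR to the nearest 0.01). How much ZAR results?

GBP 880,000.00 × 118.62 = INR 104,385,600.00
INR 104,385,600.00 × 0.080363 = CNY 8,388,739.97
CNY 8,388,739.97 × 198.21 = KRW 1,662,732,149
KRW 1,662,732,149 ÷ 79.225 = ZAR 20,987,467.96

ZAR 20,987,467.96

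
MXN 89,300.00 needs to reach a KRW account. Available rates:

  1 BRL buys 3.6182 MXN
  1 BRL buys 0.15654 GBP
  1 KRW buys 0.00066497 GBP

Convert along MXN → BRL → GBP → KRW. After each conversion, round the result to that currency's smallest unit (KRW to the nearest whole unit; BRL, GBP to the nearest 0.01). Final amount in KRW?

KRW 5,810,082

MXN 89,300.00 ÷ 3.6182 = BRL 24,680.78
BRL 24,680.78 × 0.15654 = GBP 3,863.53
GBP 3,863.53 ÷ 0.00066497 = KRW 5,810,082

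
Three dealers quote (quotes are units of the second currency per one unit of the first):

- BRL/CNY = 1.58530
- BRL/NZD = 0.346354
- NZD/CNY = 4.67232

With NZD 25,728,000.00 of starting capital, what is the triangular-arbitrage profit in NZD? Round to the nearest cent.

Profit: NZD 535,182.67

Profitable loop is NZD → CNY → BRL → NZD:
NZD 25,728,000.00 × 4.67232 = CNY 120,209,448.96
CNY 120,209,448.96 ÷ 1.58530 = BRL 75,827,571.41
BRL 75,827,571.41 × 0.346354 = NZD 26,263,182.67
Profit = NZD 26,263,182.67 − NZD 25,728,000.00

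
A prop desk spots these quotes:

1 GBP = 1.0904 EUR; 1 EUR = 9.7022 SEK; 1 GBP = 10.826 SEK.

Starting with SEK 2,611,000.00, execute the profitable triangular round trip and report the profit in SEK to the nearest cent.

Profit: SEK 60,891.56

Profitable loop is SEK → EUR → GBP → SEK:
SEK 2,611,000.00 ÷ 9.7022 = EUR 269,114.22
EUR 269,114.22 ÷ 1.0904 = GBP 246,803.21
GBP 246,803.21 × 10.826 = SEK 2,671,891.56
Profit = SEK 2,671,891.56 − SEK 2,611,000.00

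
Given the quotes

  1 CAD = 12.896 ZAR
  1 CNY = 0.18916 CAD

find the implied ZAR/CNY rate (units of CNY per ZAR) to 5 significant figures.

ZAR/CNY = 0.40994

1 ZAR ÷ 12.896 = 0.0775434 CAD
0.0775434 CAD ÷ 0.18916 = 0.409936 CNY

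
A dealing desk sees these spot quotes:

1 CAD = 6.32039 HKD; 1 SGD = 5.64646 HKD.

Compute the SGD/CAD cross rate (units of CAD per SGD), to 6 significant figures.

1 SGD × 5.64646 = 5.64646 HKD
5.64646 HKD ÷ 6.32039 = 0.893372 CAD

SGD/CAD = 0.893372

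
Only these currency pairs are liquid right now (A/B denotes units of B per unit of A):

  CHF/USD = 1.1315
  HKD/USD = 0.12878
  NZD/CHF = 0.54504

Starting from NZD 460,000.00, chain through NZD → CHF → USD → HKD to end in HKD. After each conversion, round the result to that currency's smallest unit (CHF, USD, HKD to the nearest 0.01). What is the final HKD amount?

NZD 460,000.00 × 0.54504 = CHF 250,718.40
CHF 250,718.40 × 1.1315 = USD 283,687.87
USD 283,687.87 ÷ 0.12878 = HKD 2,202,887.64

HKD 2,202,887.64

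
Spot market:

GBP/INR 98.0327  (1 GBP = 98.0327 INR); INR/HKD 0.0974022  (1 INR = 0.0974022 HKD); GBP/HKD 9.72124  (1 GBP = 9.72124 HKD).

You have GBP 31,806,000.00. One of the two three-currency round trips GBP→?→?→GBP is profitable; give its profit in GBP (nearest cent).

Profit: GBP 575,054.64

Profitable loop is GBP → HKD → INR → GBP:
GBP 31,806,000.00 × 9.72124 = HKD 309,193,759.44
HKD 309,193,759.44 ÷ 0.0974022 = INR 3,174,402,215.15
INR 3,174,402,215.15 ÷ 98.0327 = GBP 32,381,054.64
Profit = GBP 32,381,054.64 − GBP 31,806,000.00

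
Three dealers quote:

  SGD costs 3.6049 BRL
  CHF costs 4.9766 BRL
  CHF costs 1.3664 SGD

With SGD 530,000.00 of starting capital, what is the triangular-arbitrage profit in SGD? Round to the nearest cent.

Profit: SGD 5,472.94

Profitable loop is SGD → CHF → BRL → SGD:
SGD 530,000.00 ÷ 1.3664 = CHF 387,880.56
CHF 387,880.56 × 4.9766 = BRL 1,930,326.41
BRL 1,930,326.41 ÷ 3.6049 = SGD 535,472.94
Profit = SGD 535,472.94 − SGD 530,000.00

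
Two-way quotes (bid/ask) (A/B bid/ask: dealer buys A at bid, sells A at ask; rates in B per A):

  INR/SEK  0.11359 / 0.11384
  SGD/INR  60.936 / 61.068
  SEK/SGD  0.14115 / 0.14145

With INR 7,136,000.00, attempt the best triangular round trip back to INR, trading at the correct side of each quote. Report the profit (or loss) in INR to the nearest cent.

Net profit: INR 120,769.12

Best loop INR → SGD → SEK → INR:
INR 7,136,000.00 ÷ 61.068 (buy SGD at ask) = SGD 116,853.34
SGD 116,853.34 ÷ 0.14145 (buy SEK at ask) = SEK 826,110.60
SEK 826,110.60 ÷ 0.11384 (buy INR at ask) = INR 7,256,769.12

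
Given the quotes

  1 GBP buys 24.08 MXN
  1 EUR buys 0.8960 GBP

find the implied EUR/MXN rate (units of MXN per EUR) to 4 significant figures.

EUR/MXN = 21.58

1 EUR × 0.8960 = 0.896 GBP
0.896 GBP × 24.08 = 21.5757 MXN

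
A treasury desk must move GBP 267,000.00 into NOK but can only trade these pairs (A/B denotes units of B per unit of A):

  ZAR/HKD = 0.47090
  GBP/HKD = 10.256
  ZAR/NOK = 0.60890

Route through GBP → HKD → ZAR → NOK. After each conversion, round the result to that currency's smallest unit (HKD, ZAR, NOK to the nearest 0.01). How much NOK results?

GBP 267,000.00 × 10.256 = HKD 2,738,352.00
HKD 2,738,352.00 ÷ 0.47090 = ZAR 5,815,145.47
ZAR 5,815,145.47 × 0.60890 = NOK 3,540,842.08

NOK 3,540,842.08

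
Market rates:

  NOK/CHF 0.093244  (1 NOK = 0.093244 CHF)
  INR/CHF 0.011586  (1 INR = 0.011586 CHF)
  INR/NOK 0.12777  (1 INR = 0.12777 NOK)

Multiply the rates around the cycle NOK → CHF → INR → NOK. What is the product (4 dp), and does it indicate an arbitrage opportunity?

1.0283 (arbitrage exists)

Around NOK → CHF → INR → NOK: 1 × 0.093244 ÷ 0.011586 × 0.12777 = 1.028292
Product > 1; profitable direction is NOK → CHF → INR → NOK.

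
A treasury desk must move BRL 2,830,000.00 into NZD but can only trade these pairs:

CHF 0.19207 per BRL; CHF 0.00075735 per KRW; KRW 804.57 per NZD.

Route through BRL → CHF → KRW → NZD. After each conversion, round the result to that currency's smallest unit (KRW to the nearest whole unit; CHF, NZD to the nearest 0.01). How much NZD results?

NZD 892,042.42

BRL 2,830,000.00 × 0.19207 = CHF 543,558.10
CHF 543,558.10 ÷ 0.00075735 = KRW 717,710,570
KRW 717,710,570 ÷ 804.57 = NZD 892,042.42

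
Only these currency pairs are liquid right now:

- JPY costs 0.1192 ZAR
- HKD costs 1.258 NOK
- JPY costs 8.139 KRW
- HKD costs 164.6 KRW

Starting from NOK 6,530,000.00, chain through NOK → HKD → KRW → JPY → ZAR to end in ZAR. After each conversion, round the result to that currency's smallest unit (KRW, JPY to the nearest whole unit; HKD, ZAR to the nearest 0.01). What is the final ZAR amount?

ZAR 12,513,176.75

NOK 6,530,000.00 ÷ 1.258 = HKD 5,190,779.01
HKD 5,190,779.01 × 164.6 = KRW 854,402,225
KRW 854,402,225 ÷ 8.139 = JPY 104,976,315
JPY 104,976,315 × 0.1192 = ZAR 12,513,176.75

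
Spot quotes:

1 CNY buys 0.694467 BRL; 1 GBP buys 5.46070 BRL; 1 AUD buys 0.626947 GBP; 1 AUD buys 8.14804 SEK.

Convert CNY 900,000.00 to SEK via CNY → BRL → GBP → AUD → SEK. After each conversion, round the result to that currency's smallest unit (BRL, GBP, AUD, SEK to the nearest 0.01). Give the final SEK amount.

SEK 1,487,538.20

CNY 900,000.00 × 0.694467 = BRL 625,020.30
BRL 625,020.30 ÷ 5.46070 = GBP 114,457.91
GBP 114,457.91 ÷ 0.626947 = AUD 182,563.93
AUD 182,563.93 × 8.14804 = SEK 1,487,538.20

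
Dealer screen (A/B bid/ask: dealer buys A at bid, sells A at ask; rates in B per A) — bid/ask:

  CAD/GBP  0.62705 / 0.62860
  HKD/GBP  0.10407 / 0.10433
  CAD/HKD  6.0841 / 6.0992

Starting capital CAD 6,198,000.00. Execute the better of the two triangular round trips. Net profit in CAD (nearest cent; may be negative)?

Net profit: CAD 45,082.78

Best loop CAD → HKD → GBP → CAD:
CAD 6,198,000.00 × 6.0841 (sell CAD at bid) = HKD 37,709,251.80
HKD 37,709,251.80 × 0.10407 (sell HKD at bid) = GBP 3,924,401.83
GBP 3,924,401.83 ÷ 0.62860 (buy CAD at ask) = CAD 6,243,082.78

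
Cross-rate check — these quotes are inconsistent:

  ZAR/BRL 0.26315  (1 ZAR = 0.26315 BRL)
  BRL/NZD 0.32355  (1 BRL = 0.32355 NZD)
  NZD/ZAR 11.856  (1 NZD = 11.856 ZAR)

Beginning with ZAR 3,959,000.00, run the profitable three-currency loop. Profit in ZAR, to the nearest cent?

Profit: ZAR 37,395.59

Profitable loop is ZAR → BRL → NZD → ZAR:
ZAR 3,959,000.00 × 0.26315 = BRL 1,041,810.85
BRL 1,041,810.85 × 0.32355 = NZD 337,077.90
NZD 337,077.90 × 11.856 = ZAR 3,996,395.59
Profit = ZAR 3,996,395.59 − ZAR 3,959,000.00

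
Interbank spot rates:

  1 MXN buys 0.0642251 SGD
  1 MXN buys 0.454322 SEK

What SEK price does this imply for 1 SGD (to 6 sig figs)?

SGD/SEK = 7.07390

1 SGD ÷ 0.0642251 = 15.5702 MXN
15.5702 MXN × 0.454322 = 7.0739 SEK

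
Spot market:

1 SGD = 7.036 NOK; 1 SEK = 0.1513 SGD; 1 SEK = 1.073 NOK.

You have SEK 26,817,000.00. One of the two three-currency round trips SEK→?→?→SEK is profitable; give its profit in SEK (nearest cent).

Profit: SEK 212,944.57

Profitable loop is SEK → NOK → SGD → SEK:
SEK 26,817,000.00 × 1.073 = NOK 28,774,641.00
NOK 28,774,641.00 ÷ 7.036 = SGD 4,089,630.61
SGD 4,089,630.61 ÷ 0.1513 = SEK 27,029,944.57
Profit = SEK 27,029,944.57 − SEK 26,817,000.00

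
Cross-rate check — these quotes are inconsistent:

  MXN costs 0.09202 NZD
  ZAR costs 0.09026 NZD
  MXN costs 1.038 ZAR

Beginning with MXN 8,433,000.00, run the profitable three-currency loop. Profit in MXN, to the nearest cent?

Profitable loop is MXN → ZAR → NZD → MXN:
MXN 8,433,000.00 × 1.038 = ZAR 8,753,454.00
ZAR 8,753,454.00 × 0.09026 = NZD 790,086.76
NZD 790,086.76 ÷ 0.09202 = MXN 8,586,033.01
Profit = MXN 8,586,033.01 − MXN 8,433,000.00

Profit: MXN 153,033.01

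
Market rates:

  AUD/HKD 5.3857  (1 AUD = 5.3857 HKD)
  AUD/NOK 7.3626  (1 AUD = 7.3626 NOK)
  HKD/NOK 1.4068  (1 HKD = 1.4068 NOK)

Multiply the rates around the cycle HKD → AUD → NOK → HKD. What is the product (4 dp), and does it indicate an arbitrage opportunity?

Around HKD → AUD → NOK → HKD: 1 ÷ 5.3857 × 7.3626 ÷ 1.4068 = 0.971755
Product < 1; profitable direction is HKD → NOK → AUD → HKD.

0.9718 (arbitrage exists)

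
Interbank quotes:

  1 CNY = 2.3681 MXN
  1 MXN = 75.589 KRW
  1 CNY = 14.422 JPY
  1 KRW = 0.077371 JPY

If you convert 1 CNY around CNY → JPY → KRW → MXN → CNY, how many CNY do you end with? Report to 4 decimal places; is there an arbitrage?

Around CNY → JPY → KRW → MXN → CNY: 1 × 14.422 ÷ 0.077371 ÷ 75.589 ÷ 2.3681 = 1.041331
Product > 1; profitable direction is CNY → JPY → KRW → MXN → CNY.

1.0413 (arbitrage exists)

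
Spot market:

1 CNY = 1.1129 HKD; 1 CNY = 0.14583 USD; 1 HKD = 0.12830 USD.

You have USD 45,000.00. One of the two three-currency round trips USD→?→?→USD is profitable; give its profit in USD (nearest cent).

Profit: USD 959.64

Profitable loop is USD → HKD → CNY → USD:
USD 45,000.00 ÷ 0.12830 = HKD 350,740.45
HKD 350,740.45 ÷ 1.1129 = CNY 315,159.00
CNY 315,159.00 × 0.14583 = USD 45,959.64
Profit = USD 45,959.64 − USD 45,000.00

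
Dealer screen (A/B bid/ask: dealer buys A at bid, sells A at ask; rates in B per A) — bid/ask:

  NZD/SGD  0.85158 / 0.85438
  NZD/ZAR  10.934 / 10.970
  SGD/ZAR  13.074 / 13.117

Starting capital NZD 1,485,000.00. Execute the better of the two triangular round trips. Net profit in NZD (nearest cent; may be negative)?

Best loop NZD → SGD → ZAR → NZD:
NZD 1,485,000.00 × 0.85158 (sell NZD at bid) = SGD 1,264,596.30
SGD 1,264,596.30 × 13.074 (sell SGD at bid) = ZAR 16,533,332.03
ZAR 16,533,332.03 ÷ 10.970 (buy NZD at ask) = NZD 1,507,140.57

Net profit: NZD 22,140.57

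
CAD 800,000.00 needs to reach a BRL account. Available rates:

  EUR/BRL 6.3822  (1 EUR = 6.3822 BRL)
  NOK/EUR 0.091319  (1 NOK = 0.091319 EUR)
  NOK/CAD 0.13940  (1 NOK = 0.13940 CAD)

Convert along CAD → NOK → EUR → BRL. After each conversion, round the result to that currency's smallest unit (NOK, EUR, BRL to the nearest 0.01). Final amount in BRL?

CAD 800,000.00 ÷ 0.13940 = NOK 5,738,880.92
NOK 5,738,880.92 × 0.091319 = EUR 524,068.87
EUR 524,068.87 × 6.3822 = BRL 3,344,712.34

BRL 3,344,712.34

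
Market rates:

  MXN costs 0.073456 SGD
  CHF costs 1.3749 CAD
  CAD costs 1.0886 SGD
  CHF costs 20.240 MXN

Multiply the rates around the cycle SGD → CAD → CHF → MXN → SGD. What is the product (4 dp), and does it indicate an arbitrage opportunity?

0.9933 (arbitrage exists)

Around SGD → CAD → CHF → MXN → SGD: 1 ÷ 1.0886 ÷ 1.3749 × 20.240 × 0.073456 = 0.993341
Product < 1; profitable direction is SGD → MXN → CHF → CAD → SGD.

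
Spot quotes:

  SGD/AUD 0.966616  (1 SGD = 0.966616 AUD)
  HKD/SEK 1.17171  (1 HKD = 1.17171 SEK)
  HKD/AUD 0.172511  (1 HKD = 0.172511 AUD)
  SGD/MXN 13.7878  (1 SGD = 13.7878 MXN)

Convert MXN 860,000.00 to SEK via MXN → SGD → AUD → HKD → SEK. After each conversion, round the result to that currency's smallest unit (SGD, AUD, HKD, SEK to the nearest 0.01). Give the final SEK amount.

SEK 409,506.51

MXN 860,000.00 ÷ 13.7878 = SGD 62,373.98
SGD 62,373.98 × 0.966616 = AUD 60,291.69
AUD 60,291.69 ÷ 0.172511 = HKD 349,494.76
HKD 349,494.76 × 1.17171 = SEK 409,506.51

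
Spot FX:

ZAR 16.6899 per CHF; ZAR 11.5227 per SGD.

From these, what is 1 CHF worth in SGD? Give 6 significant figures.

CHF/SGD = 1.44844

1 CHF × 16.6899 = 16.6899 ZAR
16.6899 ZAR ÷ 11.5227 = 1.44844 SGD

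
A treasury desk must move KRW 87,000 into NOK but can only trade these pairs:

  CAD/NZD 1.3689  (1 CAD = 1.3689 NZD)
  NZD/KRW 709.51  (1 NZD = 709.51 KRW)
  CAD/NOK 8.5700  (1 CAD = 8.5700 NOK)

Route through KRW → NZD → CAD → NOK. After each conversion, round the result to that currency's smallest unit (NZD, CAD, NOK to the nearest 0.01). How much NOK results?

NOK 767.70

KRW 87,000 ÷ 709.51 = NZD 122.62
NZD 122.62 ÷ 1.3689 = CAD 89.58
CAD 89.58 × 8.5700 = NOK 767.70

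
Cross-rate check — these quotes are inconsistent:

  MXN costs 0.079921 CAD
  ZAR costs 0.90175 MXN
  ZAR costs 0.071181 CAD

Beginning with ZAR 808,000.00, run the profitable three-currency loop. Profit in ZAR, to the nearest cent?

Profitable loop is ZAR → MXN → CAD → ZAR:
ZAR 808,000.00 × 0.90175 = MXN 728,614.00
MXN 728,614.00 × 0.079921 = CAD 58,231.56
CAD 58,231.56 ÷ 0.071181 = ZAR 818,077.29
Profit = ZAR 818,077.29 − ZAR 808,000.00

Profit: ZAR 10,077.29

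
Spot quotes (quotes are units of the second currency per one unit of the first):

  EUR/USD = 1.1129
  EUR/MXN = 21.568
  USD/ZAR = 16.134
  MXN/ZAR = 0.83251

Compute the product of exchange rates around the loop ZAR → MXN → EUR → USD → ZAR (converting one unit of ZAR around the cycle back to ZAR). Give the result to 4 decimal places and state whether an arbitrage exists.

1.0000 (no arbitrage)

Around ZAR → MXN → EUR → USD → ZAR: 1 ÷ 0.83251 ÷ 21.568 × 1.1129 × 16.134 = 0.999997
Product ≈ 1 (deviation 0.000%, within rounding noise).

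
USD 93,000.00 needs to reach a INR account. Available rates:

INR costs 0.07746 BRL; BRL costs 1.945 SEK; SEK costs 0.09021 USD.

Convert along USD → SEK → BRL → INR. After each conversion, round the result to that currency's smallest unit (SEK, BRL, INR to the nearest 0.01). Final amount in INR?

INR 6,842,757.81

USD 93,000.00 ÷ 0.09021 = SEK 1,030,927.84
SEK 1,030,927.84 ÷ 1.945 = BRL 530,040.02
BRL 530,040.02 ÷ 0.07746 = INR 6,842,757.81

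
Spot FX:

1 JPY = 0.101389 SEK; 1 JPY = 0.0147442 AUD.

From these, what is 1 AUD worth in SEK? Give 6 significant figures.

1 AUD ÷ 0.0147442 = 67.8233 JPY
67.8233 JPY × 0.101389 = 6.87653 SEK

AUD/SEK = 6.87653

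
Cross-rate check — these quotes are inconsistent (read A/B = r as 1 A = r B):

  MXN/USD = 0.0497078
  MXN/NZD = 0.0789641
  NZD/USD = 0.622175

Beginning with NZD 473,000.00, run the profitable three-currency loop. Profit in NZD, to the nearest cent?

Profit: NZD 5,567.76

Profitable loop is NZD → MXN → USD → NZD:
NZD 473,000.00 ÷ 0.0789641 = MXN 5,990,063.84
MXN 5,990,063.84 × 0.0497078 = USD 297,752.90
USD 297,752.90 ÷ 0.622175 = NZD 478,567.76
Profit = NZD 478,567.76 − NZD 473,000.00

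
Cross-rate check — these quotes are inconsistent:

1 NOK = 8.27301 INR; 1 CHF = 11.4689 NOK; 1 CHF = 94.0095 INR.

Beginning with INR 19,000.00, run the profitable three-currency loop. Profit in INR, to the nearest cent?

Profitable loop is INR → CHF → NOK → INR:
INR 19,000.00 ÷ 94.0095 = CHF 202.11
CHF 202.11 × 11.4689 = NOK 2,317.95
NOK 2,317.95 × 8.27301 = INR 19,176.40
Profit = INR 19,176.40 − INR 19,000.00

Profit: INR 176.40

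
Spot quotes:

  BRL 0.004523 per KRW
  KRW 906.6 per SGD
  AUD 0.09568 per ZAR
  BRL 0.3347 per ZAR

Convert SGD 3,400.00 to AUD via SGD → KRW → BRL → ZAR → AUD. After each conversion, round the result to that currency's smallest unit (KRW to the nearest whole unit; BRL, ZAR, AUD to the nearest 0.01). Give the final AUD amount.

AUD 3,985.54

SGD 3,400.00 × 906.6 = KRW 3,082,440
KRW 3,082,440 × 0.004523 = BRL 13,941.88
BRL 13,941.88 ÷ 0.3347 = ZAR 41,654.86
ZAR 41,654.86 × 0.09568 = AUD 3,985.54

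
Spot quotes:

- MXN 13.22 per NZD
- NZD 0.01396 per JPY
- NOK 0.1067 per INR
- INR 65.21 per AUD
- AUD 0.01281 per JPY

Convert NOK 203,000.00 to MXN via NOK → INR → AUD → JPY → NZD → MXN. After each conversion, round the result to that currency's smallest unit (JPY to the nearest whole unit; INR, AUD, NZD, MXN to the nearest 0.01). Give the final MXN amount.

MXN 420,325.01

NOK 203,000.00 ÷ 0.1067 = INR 1,902,530.46
INR 1,902,530.46 ÷ 65.21 = AUD 29,175.44
AUD 29,175.44 ÷ 0.01281 = JPY 2,277,552
JPY 2,277,552 × 0.01396 = NZD 31,794.63
NZD 31,794.63 × 13.22 = MXN 420,325.01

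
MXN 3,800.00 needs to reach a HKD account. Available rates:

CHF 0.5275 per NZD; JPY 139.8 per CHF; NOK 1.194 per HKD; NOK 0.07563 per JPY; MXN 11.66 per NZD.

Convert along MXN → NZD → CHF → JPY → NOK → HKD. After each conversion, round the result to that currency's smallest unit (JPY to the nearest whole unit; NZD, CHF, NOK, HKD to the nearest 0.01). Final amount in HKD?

MXN 3,800.00 ÷ 11.66 = NZD 325.90
NZD 325.90 × 0.5275 = CHF 171.91
CHF 171.91 × 139.8 = JPY 24,033
JPY 24,033 × 0.07563 = NOK 1,817.62
NOK 1,817.62 ÷ 1.194 = HKD 1,522.29

HKD 1,522.29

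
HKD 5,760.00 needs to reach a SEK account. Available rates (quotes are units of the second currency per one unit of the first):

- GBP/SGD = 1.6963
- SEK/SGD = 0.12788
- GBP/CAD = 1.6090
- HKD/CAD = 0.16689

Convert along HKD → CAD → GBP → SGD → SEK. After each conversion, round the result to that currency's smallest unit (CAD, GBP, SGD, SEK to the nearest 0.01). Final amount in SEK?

SEK 7,925.01

HKD 5,760.00 × 0.16689 = CAD 961.29
CAD 961.29 ÷ 1.6090 = GBP 597.45
GBP 597.45 × 1.6963 = SGD 1,013.45
SGD 1,013.45 ÷ 0.12788 = SEK 7,925.01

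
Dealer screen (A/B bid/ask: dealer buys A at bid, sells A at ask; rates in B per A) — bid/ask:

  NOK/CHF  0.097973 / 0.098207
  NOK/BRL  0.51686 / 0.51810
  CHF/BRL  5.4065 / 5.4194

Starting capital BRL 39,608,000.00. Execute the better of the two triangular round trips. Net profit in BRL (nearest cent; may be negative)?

Best loop BRL → NOK → CHF → BRL:
BRL 39,608,000.00 ÷ 0.51810 (buy NOK at ask) = NOK 76,448,562.05
NOK 76,448,562.05 × 0.097973 (sell NOK at bid) = CHF 7,489,894.97
CHF 7,489,894.97 × 5.4065 (sell CHF at bid) = BRL 40,494,117.16

Net profit: BRL 886,117.16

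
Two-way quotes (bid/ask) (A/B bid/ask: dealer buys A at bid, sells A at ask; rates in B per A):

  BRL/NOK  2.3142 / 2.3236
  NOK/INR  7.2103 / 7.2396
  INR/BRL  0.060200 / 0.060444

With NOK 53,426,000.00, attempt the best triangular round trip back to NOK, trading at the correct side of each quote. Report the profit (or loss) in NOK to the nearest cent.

Best loop NOK → INR → BRL → NOK:
NOK 53,426,000.00 × 7.2103 (sell NOK at bid) = INR 385,217,487.80
INR 385,217,487.80 × 0.060200 (sell INR at bid) = BRL 23,190,092.77
BRL 23,190,092.77 × 2.3142 (sell BRL at bid) = NOK 53,666,512.68

Net profit: NOK 240,512.68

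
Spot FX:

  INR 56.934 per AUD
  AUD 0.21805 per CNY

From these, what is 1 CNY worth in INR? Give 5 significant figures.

CNY/INR = 12.414

1 CNY × 0.21805 = 0.21805 AUD
0.21805 AUD × 56.934 = 12.4145 INR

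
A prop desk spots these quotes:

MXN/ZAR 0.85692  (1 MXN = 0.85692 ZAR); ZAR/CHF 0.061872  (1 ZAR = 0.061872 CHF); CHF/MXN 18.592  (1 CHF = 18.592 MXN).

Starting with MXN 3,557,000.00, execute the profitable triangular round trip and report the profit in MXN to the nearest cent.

Profit: MXN 51,471.84

Profitable loop is MXN → CHF → ZAR → MXN:
MXN 3,557,000.00 ÷ 18.592 = CHF 191,318.85
CHF 191,318.85 ÷ 0.061872 = ZAR 3,092,171.69
ZAR 3,092,171.69 ÷ 0.85692 = MXN 3,608,471.84
Profit = MXN 3,608,471.84 − MXN 3,557,000.00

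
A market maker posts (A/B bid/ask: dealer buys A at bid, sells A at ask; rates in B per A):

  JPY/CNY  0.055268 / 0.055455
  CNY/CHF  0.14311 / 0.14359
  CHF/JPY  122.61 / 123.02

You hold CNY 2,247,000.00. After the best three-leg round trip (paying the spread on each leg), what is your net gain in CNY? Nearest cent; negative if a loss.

Best loop CNY → JPY → CHF → CNY:
CNY 2,247,000.00 ÷ 0.055455 (buy JPY at ask) = JPY 40,519,340
JPY 40,519,340 ÷ 123.02 (buy CHF at ask) = CHF 329,371.97
CHF 329,371.97 ÷ 0.14359 (buy CNY at ask) = CNY 2,293,836.42

Net profit: CNY 46,836.42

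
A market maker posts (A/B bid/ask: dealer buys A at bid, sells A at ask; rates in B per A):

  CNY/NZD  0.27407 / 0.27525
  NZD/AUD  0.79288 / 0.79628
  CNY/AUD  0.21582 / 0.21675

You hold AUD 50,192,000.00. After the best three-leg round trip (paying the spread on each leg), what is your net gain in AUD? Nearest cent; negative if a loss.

Best loop AUD → CNY → NZD → AUD:
AUD 50,192,000.00 ÷ 0.21675 (buy CNY at ask) = CNY 231,566,320.65
CNY 231,566,320.65 × 0.27407 (sell CNY at bid) = NZD 63,465,381.50
NZD 63,465,381.50 × 0.79288 (sell NZD at bid) = AUD 50,320,431.68

Net profit: AUD 128,431.68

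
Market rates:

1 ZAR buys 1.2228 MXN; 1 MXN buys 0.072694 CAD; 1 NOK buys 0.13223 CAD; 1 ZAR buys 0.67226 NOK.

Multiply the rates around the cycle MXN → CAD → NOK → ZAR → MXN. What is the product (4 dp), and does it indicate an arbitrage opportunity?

1.0000 (no arbitrage)

Around MXN → CAD → NOK → ZAR → MXN: 1 × 0.072694 ÷ 0.13223 ÷ 0.67226 × 1.2228 = 0.999969
Product ≈ 1 (deviation 0.003%, within rounding noise).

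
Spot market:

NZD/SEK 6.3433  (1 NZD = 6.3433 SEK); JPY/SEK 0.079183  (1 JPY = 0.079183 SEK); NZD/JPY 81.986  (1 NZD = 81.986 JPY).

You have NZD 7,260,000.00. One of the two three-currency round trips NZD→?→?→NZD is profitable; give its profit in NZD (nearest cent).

Profit: NZD 170,071.95

Profitable loop is NZD → JPY → SEK → NZD:
NZD 7,260,000.00 × 81.986 = JPY 595,218,360
JPY 595,218,360 × 0.079183 = SEK 47,131,175.40
SEK 47,131,175.40 ÷ 6.3433 = NZD 7,430,071.95
Profit = NZD 7,430,071.95 − NZD 7,260,000.00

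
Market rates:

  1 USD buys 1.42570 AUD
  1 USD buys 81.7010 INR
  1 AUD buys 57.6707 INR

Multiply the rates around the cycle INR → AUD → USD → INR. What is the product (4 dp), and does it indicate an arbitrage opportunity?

0.9937 (arbitrage exists)

Around INR → AUD → USD → INR: 1 ÷ 57.6707 ÷ 1.42570 × 81.7010 = 0.993674
Product < 1; profitable direction is INR → USD → AUD → INR.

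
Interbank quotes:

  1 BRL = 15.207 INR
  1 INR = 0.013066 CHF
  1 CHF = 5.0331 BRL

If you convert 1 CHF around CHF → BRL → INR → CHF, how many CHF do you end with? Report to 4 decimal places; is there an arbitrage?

1.0001 (no arbitrage)

Around CHF → BRL → INR → CHF: 1 × 5.0331 × 15.207 × 0.013066 = 1.000050
Product ≈ 1 (deviation 0.005%, within rounding noise).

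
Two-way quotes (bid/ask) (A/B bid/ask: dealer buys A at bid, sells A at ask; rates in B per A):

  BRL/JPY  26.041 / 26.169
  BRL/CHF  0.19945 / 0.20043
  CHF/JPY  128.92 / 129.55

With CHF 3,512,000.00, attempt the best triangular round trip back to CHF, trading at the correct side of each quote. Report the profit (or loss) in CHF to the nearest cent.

Net profit: CHF 10,183.85

Best loop CHF → BRL → JPY → CHF:
CHF 3,512,000.00 ÷ 0.20043 (buy BRL at ask) = BRL 17,522,327.00
BRL 17,522,327.00 × 26.041 (sell BRL at bid) = JPY 456,298,917
JPY 456,298,917 ÷ 129.55 (buy CHF at ask) = CHF 3,522,183.85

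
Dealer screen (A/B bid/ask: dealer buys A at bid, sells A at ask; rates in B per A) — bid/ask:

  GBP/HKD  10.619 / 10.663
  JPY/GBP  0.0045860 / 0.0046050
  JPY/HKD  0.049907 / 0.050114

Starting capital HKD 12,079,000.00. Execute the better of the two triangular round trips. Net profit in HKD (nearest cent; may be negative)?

Net profit: HKD 197,749.71

Best loop HKD → GBP → JPY → HKD:
HKD 12,079,000.00 ÷ 10.663 (buy GBP at ask) = GBP 1,132,795.65
GBP 1,132,795.65 ÷ 0.0046050 (buy JPY at ask) = JPY 245,992,540
JPY 245,992,540 × 0.049907 (sell JPY at bid) = HKD 12,276,749.71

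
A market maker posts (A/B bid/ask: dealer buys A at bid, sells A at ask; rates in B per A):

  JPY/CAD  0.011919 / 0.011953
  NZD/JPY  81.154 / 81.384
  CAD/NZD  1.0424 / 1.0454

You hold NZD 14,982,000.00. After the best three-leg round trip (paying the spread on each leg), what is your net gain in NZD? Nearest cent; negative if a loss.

Net profit: NZD 124,155.32

Best loop NZD → JPY → CAD → NZD:
NZD 14,982,000.00 × 81.154 (sell NZD at bid) = JPY 1,215,849,228
JPY 1,215,849,228 × 0.011919 (sell JPY at bid) = CAD 14,491,706.95
CAD 14,491,706.95 × 1.0424 (sell CAD at bid) = NZD 15,106,155.32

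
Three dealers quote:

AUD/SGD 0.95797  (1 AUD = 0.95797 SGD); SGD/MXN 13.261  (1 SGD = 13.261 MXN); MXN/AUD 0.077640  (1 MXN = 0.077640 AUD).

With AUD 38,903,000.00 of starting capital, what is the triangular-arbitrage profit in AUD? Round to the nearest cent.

Profitable loop is AUD → MXN → SGD → AUD:
AUD 38,903,000.00 ÷ 0.077640 = MXN 501,069,036.58
MXN 501,069,036.58 ÷ 13.261 = SGD 37,785,162.25
SGD 37,785,162.25 ÷ 0.95797 = AUD 39,442,949.41
Profit = AUD 39,442,949.41 − AUD 38,903,000.00

Profit: AUD 539,949.41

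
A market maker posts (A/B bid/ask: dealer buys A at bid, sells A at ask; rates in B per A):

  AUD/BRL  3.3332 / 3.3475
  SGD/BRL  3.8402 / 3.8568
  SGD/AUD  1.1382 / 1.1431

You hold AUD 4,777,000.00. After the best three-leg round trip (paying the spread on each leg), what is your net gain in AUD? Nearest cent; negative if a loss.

Best loop AUD → SGD → BRL → AUD:
AUD 4,777,000.00 ÷ 1.1431 (buy SGD at ask) = SGD 4,178,986.97
SGD 4,178,986.97 × 3.8402 (sell SGD at bid) = BRL 16,048,145.74
BRL 16,048,145.74 ÷ 3.3475 (buy AUD at ask) = AUD 4,794,068.93

Net profit: AUD 17,068.93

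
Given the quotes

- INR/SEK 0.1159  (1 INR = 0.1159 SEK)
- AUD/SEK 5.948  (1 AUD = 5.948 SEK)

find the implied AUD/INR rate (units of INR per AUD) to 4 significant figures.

AUD/INR = 51.32

1 AUD × 5.948 = 5.948 SEK
5.948 SEK ÷ 0.1159 = 51.3201 INR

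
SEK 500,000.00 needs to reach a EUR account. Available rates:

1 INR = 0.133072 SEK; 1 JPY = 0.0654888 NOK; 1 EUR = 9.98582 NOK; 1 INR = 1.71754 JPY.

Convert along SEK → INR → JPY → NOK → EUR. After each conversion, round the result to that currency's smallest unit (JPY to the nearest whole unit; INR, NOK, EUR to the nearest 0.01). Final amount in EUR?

SEK 500,000.00 ÷ 0.133072 = INR 3,757,364.43
INR 3,757,364.43 × 1.71754 = JPY 6,453,424
JPY 6,453,424 × 0.0654888 = NOK 422,626.99
NOK 422,626.99 ÷ 9.98582 = EUR 42,322.71

EUR 42,322.71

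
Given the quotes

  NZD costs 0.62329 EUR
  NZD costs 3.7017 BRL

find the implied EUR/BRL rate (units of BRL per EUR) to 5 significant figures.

1 EUR ÷ 0.62329 = 1.60439 NZD
1.60439 NZD × 3.7017 = 5.93897 BRL

EUR/BRL = 5.9390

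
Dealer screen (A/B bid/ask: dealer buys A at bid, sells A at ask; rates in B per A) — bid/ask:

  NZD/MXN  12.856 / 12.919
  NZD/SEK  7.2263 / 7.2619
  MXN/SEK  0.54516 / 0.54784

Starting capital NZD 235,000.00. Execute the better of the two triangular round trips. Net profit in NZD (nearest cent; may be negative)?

Net profit: NZD 4,939.20

Best loop NZD → SEK → MXN → NZD:
NZD 235,000.00 × 7.2263 (sell NZD at bid) = SEK 1,698,180.50
SEK 1,698,180.50 ÷ 0.54784 (buy MXN at ask) = MXN 3,099,774.57
MXN 3,099,774.57 ÷ 12.919 (buy NZD at ask) = NZD 239,939.20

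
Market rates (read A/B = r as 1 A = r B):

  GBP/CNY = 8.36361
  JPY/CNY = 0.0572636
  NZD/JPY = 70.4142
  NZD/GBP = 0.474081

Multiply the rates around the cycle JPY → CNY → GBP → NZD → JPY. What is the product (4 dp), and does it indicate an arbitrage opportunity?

Around JPY → CNY → GBP → NZD → JPY: 1 × 0.0572636 ÷ 8.36361 ÷ 0.474081 × 70.4142 = 1.016934
Product > 1; profitable direction is JPY → CNY → GBP → NZD → JPY.

1.0169 (arbitrage exists)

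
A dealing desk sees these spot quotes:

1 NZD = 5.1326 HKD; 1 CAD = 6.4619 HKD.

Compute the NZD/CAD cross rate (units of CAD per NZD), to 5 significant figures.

1 NZD × 5.1326 = 5.1326 HKD
5.1326 HKD ÷ 6.4619 = 0.794287 CAD

NZD/CAD = 0.79429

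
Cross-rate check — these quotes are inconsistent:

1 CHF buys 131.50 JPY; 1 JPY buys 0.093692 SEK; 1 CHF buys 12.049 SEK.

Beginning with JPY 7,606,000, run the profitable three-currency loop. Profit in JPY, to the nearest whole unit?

Profitable loop is JPY → SEK → CHF → JPY:
JPY 7,606,000 × 0.093692 = SEK 712,621.35
SEK 712,621.35 ÷ 12.049 = CHF 59,143.61
CHF 59,143.61 × 131.50 = JPY 7,777,385
Profit = JPY 7,777,385 − JPY 7,606,000

Profit: JPY 171,385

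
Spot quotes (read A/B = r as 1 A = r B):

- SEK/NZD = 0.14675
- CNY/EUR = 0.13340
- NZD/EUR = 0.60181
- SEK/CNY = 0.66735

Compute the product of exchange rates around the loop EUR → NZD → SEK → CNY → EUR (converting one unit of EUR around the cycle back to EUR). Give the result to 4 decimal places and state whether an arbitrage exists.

Around EUR → NZD → SEK → CNY → EUR: 1 ÷ 0.60181 ÷ 0.14675 × 0.66735 × 0.13340 = 1.008027
Product > 1; profitable direction is EUR → NZD → SEK → CNY → EUR.

1.0080 (arbitrage exists)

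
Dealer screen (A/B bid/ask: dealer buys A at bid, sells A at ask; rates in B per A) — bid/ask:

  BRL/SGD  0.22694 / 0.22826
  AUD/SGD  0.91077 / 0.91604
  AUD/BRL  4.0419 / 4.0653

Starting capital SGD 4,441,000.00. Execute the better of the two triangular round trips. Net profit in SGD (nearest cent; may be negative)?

Best loop SGD → AUD → BRL → SGD:
SGD 4,441,000.00 ÷ 0.91604 (buy AUD at ask) = AUD 4,848,041.57
AUD 4,848,041.57 × 4.0419 (sell AUD at bid) = BRL 19,595,299.22
BRL 19,595,299.22 × 0.22694 (sell BRL at bid) = SGD 4,446,957.21

Net profit: SGD 5,957.21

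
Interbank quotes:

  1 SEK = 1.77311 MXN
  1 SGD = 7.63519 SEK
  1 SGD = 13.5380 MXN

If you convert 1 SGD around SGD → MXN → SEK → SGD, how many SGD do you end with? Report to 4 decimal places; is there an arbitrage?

Around SGD → MXN → SEK → SGD: 1 × 13.5380 ÷ 1.77311 ÷ 7.63519 = 0.999998
Product ≈ 1 (deviation 0.000%, within rounding noise).

1.0000 (no arbitrage)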